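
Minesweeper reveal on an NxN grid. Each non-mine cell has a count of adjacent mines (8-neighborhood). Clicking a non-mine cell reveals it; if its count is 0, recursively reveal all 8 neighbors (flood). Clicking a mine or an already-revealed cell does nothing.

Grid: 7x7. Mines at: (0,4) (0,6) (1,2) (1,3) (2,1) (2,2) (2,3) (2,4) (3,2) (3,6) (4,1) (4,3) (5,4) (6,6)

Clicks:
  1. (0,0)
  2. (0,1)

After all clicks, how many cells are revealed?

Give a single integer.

Click 1 (0,0) count=0: revealed 4 new [(0,0) (0,1) (1,0) (1,1)] -> total=4
Click 2 (0,1) count=1: revealed 0 new [(none)] -> total=4

Answer: 4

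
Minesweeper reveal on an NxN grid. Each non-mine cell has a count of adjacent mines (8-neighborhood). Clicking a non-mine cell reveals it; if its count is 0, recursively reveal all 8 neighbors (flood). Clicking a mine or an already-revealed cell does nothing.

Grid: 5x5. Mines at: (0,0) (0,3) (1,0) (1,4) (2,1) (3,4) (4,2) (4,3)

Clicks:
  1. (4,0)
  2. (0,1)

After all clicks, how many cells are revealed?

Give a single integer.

Answer: 5

Derivation:
Click 1 (4,0) count=0: revealed 4 new [(3,0) (3,1) (4,0) (4,1)] -> total=4
Click 2 (0,1) count=2: revealed 1 new [(0,1)] -> total=5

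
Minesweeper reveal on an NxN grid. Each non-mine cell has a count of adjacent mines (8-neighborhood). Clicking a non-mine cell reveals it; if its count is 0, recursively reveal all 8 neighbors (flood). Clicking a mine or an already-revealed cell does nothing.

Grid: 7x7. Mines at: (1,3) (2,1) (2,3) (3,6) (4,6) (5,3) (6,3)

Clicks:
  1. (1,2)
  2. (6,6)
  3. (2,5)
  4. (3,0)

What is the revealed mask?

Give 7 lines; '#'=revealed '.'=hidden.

Answer: .......
..#....
.....#.
#......
.......
....###
....###

Derivation:
Click 1 (1,2) count=3: revealed 1 new [(1,2)] -> total=1
Click 2 (6,6) count=0: revealed 6 new [(5,4) (5,5) (5,6) (6,4) (6,5) (6,6)] -> total=7
Click 3 (2,5) count=1: revealed 1 new [(2,5)] -> total=8
Click 4 (3,0) count=1: revealed 1 new [(3,0)] -> total=9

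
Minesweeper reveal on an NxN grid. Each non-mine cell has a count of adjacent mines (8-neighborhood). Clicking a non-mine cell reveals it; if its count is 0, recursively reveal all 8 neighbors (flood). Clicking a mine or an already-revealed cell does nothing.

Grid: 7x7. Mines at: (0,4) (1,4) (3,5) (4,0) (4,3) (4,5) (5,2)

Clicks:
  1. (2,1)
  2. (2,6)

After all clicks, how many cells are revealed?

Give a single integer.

Answer: 17

Derivation:
Click 1 (2,1) count=0: revealed 16 new [(0,0) (0,1) (0,2) (0,3) (1,0) (1,1) (1,2) (1,3) (2,0) (2,1) (2,2) (2,3) (3,0) (3,1) (3,2) (3,3)] -> total=16
Click 2 (2,6) count=1: revealed 1 new [(2,6)] -> total=17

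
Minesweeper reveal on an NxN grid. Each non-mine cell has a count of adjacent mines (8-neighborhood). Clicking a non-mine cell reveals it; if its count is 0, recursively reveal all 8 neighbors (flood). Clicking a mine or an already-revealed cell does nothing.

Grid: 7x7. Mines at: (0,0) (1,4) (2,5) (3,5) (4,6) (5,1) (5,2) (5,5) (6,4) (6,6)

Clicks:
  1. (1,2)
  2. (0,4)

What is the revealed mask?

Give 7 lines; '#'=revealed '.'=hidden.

Click 1 (1,2) count=0: revealed 22 new [(0,1) (0,2) (0,3) (1,0) (1,1) (1,2) (1,3) (2,0) (2,1) (2,2) (2,3) (2,4) (3,0) (3,1) (3,2) (3,3) (3,4) (4,0) (4,1) (4,2) (4,3) (4,4)] -> total=22
Click 2 (0,4) count=1: revealed 1 new [(0,4)] -> total=23

Answer: .####..
####...
#####..
#####..
#####..
.......
.......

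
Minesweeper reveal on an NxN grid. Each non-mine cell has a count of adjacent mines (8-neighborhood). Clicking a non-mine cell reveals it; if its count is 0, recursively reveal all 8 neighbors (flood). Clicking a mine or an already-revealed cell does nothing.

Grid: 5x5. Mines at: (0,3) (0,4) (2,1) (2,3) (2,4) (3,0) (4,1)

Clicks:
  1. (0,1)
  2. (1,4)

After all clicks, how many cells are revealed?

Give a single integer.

Answer: 7

Derivation:
Click 1 (0,1) count=0: revealed 6 new [(0,0) (0,1) (0,2) (1,0) (1,1) (1,2)] -> total=6
Click 2 (1,4) count=4: revealed 1 new [(1,4)] -> total=7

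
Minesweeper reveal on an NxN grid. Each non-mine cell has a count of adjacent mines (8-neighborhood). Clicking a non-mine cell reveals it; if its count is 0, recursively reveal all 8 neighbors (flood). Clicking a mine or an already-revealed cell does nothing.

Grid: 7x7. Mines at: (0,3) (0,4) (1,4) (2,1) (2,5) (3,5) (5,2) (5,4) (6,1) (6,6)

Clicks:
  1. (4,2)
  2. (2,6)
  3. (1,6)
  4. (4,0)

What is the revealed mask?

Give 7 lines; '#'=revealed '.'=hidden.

Click 1 (4,2) count=1: revealed 1 new [(4,2)] -> total=1
Click 2 (2,6) count=2: revealed 1 new [(2,6)] -> total=2
Click 3 (1,6) count=1: revealed 1 new [(1,6)] -> total=3
Click 4 (4,0) count=0: revealed 6 new [(3,0) (3,1) (4,0) (4,1) (5,0) (5,1)] -> total=9

Answer: .......
......#
......#
##.....
###....
##.....
.......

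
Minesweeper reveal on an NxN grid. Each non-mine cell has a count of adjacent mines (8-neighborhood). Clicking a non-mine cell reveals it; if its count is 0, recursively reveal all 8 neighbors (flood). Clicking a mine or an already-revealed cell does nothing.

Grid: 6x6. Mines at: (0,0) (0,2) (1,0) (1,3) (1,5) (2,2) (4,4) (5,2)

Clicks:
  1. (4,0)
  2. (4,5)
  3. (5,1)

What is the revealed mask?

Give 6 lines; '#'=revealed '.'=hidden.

Answer: ......
......
##....
##....
##...#
##....

Derivation:
Click 1 (4,0) count=0: revealed 8 new [(2,0) (2,1) (3,0) (3,1) (4,0) (4,1) (5,0) (5,1)] -> total=8
Click 2 (4,5) count=1: revealed 1 new [(4,5)] -> total=9
Click 3 (5,1) count=1: revealed 0 new [(none)] -> total=9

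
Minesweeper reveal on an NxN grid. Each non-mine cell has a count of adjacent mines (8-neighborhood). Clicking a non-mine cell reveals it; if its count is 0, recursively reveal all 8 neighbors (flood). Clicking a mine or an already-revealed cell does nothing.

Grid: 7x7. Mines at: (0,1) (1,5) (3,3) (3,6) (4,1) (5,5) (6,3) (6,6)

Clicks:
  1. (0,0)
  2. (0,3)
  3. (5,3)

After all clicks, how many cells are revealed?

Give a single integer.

Answer: 11

Derivation:
Click 1 (0,0) count=1: revealed 1 new [(0,0)] -> total=1
Click 2 (0,3) count=0: revealed 9 new [(0,2) (0,3) (0,4) (1,2) (1,3) (1,4) (2,2) (2,3) (2,4)] -> total=10
Click 3 (5,3) count=1: revealed 1 new [(5,3)] -> total=11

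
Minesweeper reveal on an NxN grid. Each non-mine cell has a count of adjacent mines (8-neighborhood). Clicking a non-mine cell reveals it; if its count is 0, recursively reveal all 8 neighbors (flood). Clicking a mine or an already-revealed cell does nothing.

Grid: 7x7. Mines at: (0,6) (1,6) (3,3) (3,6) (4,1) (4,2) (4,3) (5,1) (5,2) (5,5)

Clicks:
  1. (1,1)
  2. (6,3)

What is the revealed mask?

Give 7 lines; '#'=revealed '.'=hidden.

Click 1 (1,1) count=0: revealed 21 new [(0,0) (0,1) (0,2) (0,3) (0,4) (0,5) (1,0) (1,1) (1,2) (1,3) (1,4) (1,5) (2,0) (2,1) (2,2) (2,3) (2,4) (2,5) (3,0) (3,1) (3,2)] -> total=21
Click 2 (6,3) count=1: revealed 1 new [(6,3)] -> total=22

Answer: ######.
######.
######.
###....
.......
.......
...#...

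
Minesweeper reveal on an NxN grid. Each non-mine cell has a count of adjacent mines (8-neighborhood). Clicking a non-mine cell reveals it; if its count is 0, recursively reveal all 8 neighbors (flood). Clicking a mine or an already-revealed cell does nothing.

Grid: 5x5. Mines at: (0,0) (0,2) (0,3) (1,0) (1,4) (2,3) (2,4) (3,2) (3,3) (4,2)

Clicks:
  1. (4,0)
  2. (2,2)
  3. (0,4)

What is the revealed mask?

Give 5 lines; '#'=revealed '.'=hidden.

Answer: ....#
.....
###..
##...
##...

Derivation:
Click 1 (4,0) count=0: revealed 6 new [(2,0) (2,1) (3,0) (3,1) (4,0) (4,1)] -> total=6
Click 2 (2,2) count=3: revealed 1 new [(2,2)] -> total=7
Click 3 (0,4) count=2: revealed 1 new [(0,4)] -> total=8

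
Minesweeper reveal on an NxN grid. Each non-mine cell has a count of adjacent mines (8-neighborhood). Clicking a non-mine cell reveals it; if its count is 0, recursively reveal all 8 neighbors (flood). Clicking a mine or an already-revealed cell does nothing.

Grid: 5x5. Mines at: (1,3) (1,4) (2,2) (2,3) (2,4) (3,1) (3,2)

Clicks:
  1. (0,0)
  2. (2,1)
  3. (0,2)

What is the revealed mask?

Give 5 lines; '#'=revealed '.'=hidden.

Click 1 (0,0) count=0: revealed 8 new [(0,0) (0,1) (0,2) (1,0) (1,1) (1,2) (2,0) (2,1)] -> total=8
Click 2 (2,1) count=3: revealed 0 new [(none)] -> total=8
Click 3 (0,2) count=1: revealed 0 new [(none)] -> total=8

Answer: ###..
###..
##...
.....
.....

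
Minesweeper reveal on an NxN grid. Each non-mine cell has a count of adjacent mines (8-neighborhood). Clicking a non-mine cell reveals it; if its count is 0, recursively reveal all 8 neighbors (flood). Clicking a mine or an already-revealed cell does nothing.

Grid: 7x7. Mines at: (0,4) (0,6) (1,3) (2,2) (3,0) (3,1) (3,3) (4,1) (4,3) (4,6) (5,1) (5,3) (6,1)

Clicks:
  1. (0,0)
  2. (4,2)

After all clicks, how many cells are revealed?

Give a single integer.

Answer: 9

Derivation:
Click 1 (0,0) count=0: revealed 8 new [(0,0) (0,1) (0,2) (1,0) (1,1) (1,2) (2,0) (2,1)] -> total=8
Click 2 (4,2) count=6: revealed 1 new [(4,2)] -> total=9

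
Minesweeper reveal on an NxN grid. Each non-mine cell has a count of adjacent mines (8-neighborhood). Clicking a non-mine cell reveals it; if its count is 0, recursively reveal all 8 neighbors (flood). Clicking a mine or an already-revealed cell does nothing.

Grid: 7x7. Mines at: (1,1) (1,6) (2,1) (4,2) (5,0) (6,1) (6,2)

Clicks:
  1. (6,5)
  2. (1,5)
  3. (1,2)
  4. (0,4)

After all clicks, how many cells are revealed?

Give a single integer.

Click 1 (6,5) count=0: revealed 30 new [(0,2) (0,3) (0,4) (0,5) (1,2) (1,3) (1,4) (1,5) (2,2) (2,3) (2,4) (2,5) (2,6) (3,2) (3,3) (3,4) (3,5) (3,6) (4,3) (4,4) (4,5) (4,6) (5,3) (5,4) (5,5) (5,6) (6,3) (6,4) (6,5) (6,6)] -> total=30
Click 2 (1,5) count=1: revealed 0 new [(none)] -> total=30
Click 3 (1,2) count=2: revealed 0 new [(none)] -> total=30
Click 4 (0,4) count=0: revealed 0 new [(none)] -> total=30

Answer: 30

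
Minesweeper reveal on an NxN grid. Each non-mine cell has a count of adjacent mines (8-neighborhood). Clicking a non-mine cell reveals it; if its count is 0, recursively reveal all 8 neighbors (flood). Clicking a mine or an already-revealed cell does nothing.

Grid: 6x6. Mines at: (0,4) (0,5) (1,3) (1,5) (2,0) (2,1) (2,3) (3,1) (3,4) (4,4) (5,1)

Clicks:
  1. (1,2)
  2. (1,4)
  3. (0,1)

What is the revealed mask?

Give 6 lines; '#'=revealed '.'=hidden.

Answer: ###...
###.#.
......
......
......
......

Derivation:
Click 1 (1,2) count=3: revealed 1 new [(1,2)] -> total=1
Click 2 (1,4) count=5: revealed 1 new [(1,4)] -> total=2
Click 3 (0,1) count=0: revealed 5 new [(0,0) (0,1) (0,2) (1,0) (1,1)] -> total=7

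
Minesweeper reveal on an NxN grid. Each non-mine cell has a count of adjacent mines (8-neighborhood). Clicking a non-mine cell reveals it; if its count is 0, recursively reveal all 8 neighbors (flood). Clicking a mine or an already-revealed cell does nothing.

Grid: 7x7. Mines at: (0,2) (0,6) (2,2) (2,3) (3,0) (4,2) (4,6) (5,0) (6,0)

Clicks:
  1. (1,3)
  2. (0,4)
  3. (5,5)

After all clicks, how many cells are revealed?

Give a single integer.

Answer: 7

Derivation:
Click 1 (1,3) count=3: revealed 1 new [(1,3)] -> total=1
Click 2 (0,4) count=0: revealed 5 new [(0,3) (0,4) (0,5) (1,4) (1,5)] -> total=6
Click 3 (5,5) count=1: revealed 1 new [(5,5)] -> total=7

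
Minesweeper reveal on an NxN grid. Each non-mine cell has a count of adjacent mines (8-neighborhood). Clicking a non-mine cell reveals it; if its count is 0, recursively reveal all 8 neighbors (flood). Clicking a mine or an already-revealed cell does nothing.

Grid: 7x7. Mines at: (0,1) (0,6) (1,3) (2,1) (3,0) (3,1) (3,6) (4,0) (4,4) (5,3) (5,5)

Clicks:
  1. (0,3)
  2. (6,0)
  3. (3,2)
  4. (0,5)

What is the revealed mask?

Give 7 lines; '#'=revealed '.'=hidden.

Answer: ...#.#.
.......
.......
..#....
.......
###....
###....

Derivation:
Click 1 (0,3) count=1: revealed 1 new [(0,3)] -> total=1
Click 2 (6,0) count=0: revealed 6 new [(5,0) (5,1) (5,2) (6,0) (6,1) (6,2)] -> total=7
Click 3 (3,2) count=2: revealed 1 new [(3,2)] -> total=8
Click 4 (0,5) count=1: revealed 1 new [(0,5)] -> total=9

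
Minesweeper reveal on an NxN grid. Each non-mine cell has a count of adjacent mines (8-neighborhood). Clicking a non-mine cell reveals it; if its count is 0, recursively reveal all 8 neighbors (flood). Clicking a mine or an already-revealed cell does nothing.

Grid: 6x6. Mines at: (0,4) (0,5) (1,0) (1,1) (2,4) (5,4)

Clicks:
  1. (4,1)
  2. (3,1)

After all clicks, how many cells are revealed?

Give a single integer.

Click 1 (4,1) count=0: revealed 16 new [(2,0) (2,1) (2,2) (2,3) (3,0) (3,1) (3,2) (3,3) (4,0) (4,1) (4,2) (4,3) (5,0) (5,1) (5,2) (5,3)] -> total=16
Click 2 (3,1) count=0: revealed 0 new [(none)] -> total=16

Answer: 16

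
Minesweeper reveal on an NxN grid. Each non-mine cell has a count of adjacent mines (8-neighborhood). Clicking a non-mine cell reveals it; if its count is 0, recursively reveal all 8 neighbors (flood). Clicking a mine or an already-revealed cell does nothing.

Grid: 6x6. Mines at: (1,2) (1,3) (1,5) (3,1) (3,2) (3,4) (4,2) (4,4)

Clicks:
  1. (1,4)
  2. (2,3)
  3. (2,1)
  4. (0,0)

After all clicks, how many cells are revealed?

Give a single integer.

Answer: 8

Derivation:
Click 1 (1,4) count=2: revealed 1 new [(1,4)] -> total=1
Click 2 (2,3) count=4: revealed 1 new [(2,3)] -> total=2
Click 3 (2,1) count=3: revealed 1 new [(2,1)] -> total=3
Click 4 (0,0) count=0: revealed 5 new [(0,0) (0,1) (1,0) (1,1) (2,0)] -> total=8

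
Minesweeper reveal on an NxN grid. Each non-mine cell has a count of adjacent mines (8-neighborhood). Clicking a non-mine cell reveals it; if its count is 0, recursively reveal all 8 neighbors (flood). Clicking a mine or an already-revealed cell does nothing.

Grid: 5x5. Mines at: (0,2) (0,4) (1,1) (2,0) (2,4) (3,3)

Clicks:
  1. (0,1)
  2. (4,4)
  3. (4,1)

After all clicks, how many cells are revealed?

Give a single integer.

Answer: 8

Derivation:
Click 1 (0,1) count=2: revealed 1 new [(0,1)] -> total=1
Click 2 (4,4) count=1: revealed 1 new [(4,4)] -> total=2
Click 3 (4,1) count=0: revealed 6 new [(3,0) (3,1) (3,2) (4,0) (4,1) (4,2)] -> total=8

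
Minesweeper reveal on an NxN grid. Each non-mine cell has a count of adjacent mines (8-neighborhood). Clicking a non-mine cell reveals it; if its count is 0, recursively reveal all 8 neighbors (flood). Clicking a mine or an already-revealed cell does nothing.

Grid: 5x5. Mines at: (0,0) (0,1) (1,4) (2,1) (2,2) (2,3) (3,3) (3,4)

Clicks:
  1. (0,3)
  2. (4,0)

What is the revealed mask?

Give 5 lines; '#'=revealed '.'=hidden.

Click 1 (0,3) count=1: revealed 1 new [(0,3)] -> total=1
Click 2 (4,0) count=0: revealed 6 new [(3,0) (3,1) (3,2) (4,0) (4,1) (4,2)] -> total=7

Answer: ...#.
.....
.....
###..
###..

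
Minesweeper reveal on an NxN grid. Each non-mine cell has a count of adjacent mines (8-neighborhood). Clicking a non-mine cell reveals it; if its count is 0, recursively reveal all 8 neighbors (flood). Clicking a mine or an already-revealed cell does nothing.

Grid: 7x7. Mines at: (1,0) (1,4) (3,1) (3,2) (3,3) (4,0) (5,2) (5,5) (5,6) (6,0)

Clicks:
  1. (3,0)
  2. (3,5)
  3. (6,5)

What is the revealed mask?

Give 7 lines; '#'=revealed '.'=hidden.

Answer: .....##
.....##
....###
#...###
....###
.......
.....#.

Derivation:
Click 1 (3,0) count=2: revealed 1 new [(3,0)] -> total=1
Click 2 (3,5) count=0: revealed 13 new [(0,5) (0,6) (1,5) (1,6) (2,4) (2,5) (2,6) (3,4) (3,5) (3,6) (4,4) (4,5) (4,6)] -> total=14
Click 3 (6,5) count=2: revealed 1 new [(6,5)] -> total=15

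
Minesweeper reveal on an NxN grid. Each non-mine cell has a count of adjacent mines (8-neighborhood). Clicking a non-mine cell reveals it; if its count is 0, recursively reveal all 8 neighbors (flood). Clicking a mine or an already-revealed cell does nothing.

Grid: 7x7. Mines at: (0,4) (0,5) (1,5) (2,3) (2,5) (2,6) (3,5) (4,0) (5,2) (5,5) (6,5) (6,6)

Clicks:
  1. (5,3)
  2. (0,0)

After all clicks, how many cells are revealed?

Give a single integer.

Answer: 15

Derivation:
Click 1 (5,3) count=1: revealed 1 new [(5,3)] -> total=1
Click 2 (0,0) count=0: revealed 14 new [(0,0) (0,1) (0,2) (0,3) (1,0) (1,1) (1,2) (1,3) (2,0) (2,1) (2,2) (3,0) (3,1) (3,2)] -> total=15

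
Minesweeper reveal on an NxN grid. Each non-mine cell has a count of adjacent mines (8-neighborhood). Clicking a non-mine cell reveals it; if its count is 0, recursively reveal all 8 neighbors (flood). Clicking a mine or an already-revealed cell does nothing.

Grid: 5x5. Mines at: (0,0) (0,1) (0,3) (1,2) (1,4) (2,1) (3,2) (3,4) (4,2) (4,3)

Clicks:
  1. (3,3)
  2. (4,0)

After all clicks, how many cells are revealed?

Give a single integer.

Click 1 (3,3) count=4: revealed 1 new [(3,3)] -> total=1
Click 2 (4,0) count=0: revealed 4 new [(3,0) (3,1) (4,0) (4,1)] -> total=5

Answer: 5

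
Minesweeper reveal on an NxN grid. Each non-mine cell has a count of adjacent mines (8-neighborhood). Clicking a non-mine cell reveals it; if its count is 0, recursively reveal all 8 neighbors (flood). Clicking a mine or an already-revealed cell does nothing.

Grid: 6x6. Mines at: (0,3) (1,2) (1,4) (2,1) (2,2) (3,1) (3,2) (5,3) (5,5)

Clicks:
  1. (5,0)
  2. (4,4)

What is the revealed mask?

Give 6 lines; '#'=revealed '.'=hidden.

Answer: ......
......
......
......
###.#.
###...

Derivation:
Click 1 (5,0) count=0: revealed 6 new [(4,0) (4,1) (4,2) (5,0) (5,1) (5,2)] -> total=6
Click 2 (4,4) count=2: revealed 1 new [(4,4)] -> total=7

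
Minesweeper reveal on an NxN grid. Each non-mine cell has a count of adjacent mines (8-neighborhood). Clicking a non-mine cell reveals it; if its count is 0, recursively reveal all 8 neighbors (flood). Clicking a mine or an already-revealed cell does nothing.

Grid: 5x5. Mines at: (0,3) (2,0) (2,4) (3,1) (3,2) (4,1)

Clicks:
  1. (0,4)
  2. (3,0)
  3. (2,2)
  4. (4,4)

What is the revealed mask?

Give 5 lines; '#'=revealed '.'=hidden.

Click 1 (0,4) count=1: revealed 1 new [(0,4)] -> total=1
Click 2 (3,0) count=3: revealed 1 new [(3,0)] -> total=2
Click 3 (2,2) count=2: revealed 1 new [(2,2)] -> total=3
Click 4 (4,4) count=0: revealed 4 new [(3,3) (3,4) (4,3) (4,4)] -> total=7

Answer: ....#
.....
..#..
#..##
...##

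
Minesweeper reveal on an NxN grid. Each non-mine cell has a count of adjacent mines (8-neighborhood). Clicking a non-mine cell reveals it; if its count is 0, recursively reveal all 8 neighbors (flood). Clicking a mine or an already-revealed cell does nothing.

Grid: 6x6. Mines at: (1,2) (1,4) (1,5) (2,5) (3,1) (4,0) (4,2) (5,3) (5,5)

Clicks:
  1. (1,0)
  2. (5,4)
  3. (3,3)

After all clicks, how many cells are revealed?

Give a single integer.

Answer: 8

Derivation:
Click 1 (1,0) count=0: revealed 6 new [(0,0) (0,1) (1,0) (1,1) (2,0) (2,1)] -> total=6
Click 2 (5,4) count=2: revealed 1 new [(5,4)] -> total=7
Click 3 (3,3) count=1: revealed 1 new [(3,3)] -> total=8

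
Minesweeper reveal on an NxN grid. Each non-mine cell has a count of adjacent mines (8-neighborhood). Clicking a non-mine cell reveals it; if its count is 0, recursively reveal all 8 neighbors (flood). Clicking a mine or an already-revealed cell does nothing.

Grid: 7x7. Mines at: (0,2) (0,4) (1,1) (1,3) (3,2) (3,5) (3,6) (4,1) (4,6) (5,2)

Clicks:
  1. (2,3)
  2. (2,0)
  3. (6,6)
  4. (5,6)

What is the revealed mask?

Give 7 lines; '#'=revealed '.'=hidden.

Click 1 (2,3) count=2: revealed 1 new [(2,3)] -> total=1
Click 2 (2,0) count=1: revealed 1 new [(2,0)] -> total=2
Click 3 (6,6) count=0: revealed 11 new [(4,3) (4,4) (4,5) (5,3) (5,4) (5,5) (5,6) (6,3) (6,4) (6,5) (6,6)] -> total=13
Click 4 (5,6) count=1: revealed 0 new [(none)] -> total=13

Answer: .......
.......
#..#...
.......
...###.
...####
...####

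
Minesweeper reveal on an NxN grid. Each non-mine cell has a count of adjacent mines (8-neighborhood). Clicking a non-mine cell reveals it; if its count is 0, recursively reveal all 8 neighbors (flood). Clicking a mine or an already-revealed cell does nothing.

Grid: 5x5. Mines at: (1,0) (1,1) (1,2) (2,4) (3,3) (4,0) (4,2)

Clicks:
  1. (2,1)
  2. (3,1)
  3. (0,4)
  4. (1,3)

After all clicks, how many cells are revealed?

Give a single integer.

Click 1 (2,1) count=3: revealed 1 new [(2,1)] -> total=1
Click 2 (3,1) count=2: revealed 1 new [(3,1)] -> total=2
Click 3 (0,4) count=0: revealed 4 new [(0,3) (0,4) (1,3) (1,4)] -> total=6
Click 4 (1,3) count=2: revealed 0 new [(none)] -> total=6

Answer: 6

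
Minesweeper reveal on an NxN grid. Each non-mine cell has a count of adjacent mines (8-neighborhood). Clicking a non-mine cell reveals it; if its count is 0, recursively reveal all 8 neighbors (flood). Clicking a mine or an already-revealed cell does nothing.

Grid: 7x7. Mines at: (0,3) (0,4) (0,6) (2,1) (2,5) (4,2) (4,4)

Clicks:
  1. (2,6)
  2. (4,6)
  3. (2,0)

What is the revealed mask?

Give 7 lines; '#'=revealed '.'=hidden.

Click 1 (2,6) count=1: revealed 1 new [(2,6)] -> total=1
Click 2 (4,6) count=0: revealed 22 new [(3,0) (3,1) (3,5) (3,6) (4,0) (4,1) (4,5) (4,6) (5,0) (5,1) (5,2) (5,3) (5,4) (5,5) (5,6) (6,0) (6,1) (6,2) (6,3) (6,4) (6,5) (6,6)] -> total=23
Click 3 (2,0) count=1: revealed 1 new [(2,0)] -> total=24

Answer: .......
.......
#.....#
##...##
##...##
#######
#######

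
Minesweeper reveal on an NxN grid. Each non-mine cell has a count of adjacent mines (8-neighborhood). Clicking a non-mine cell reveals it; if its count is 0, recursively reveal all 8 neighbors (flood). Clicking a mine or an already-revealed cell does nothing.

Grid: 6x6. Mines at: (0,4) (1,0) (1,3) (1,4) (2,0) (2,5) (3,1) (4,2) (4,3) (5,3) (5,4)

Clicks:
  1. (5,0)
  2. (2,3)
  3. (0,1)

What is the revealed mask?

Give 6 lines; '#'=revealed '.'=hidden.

Click 1 (5,0) count=0: revealed 4 new [(4,0) (4,1) (5,0) (5,1)] -> total=4
Click 2 (2,3) count=2: revealed 1 new [(2,3)] -> total=5
Click 3 (0,1) count=1: revealed 1 new [(0,1)] -> total=6

Answer: .#....
......
...#..
......
##....
##....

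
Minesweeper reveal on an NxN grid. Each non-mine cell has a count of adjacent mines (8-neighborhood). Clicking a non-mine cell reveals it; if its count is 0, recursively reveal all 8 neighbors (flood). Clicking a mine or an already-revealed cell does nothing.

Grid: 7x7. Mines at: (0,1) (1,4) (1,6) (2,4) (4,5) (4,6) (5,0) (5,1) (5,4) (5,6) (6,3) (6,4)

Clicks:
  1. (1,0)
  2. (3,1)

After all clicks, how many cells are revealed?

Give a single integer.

Click 1 (1,0) count=1: revealed 1 new [(1,0)] -> total=1
Click 2 (3,1) count=0: revealed 15 new [(1,1) (1,2) (1,3) (2,0) (2,1) (2,2) (2,3) (3,0) (3,1) (3,2) (3,3) (4,0) (4,1) (4,2) (4,3)] -> total=16

Answer: 16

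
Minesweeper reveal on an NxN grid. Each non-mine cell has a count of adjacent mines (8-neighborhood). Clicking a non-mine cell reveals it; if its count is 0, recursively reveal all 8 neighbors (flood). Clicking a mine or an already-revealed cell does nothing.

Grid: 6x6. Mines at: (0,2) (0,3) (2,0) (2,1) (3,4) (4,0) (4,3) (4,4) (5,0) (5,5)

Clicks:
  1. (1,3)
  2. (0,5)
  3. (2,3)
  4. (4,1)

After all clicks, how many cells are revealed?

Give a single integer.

Answer: 9

Derivation:
Click 1 (1,3) count=2: revealed 1 new [(1,3)] -> total=1
Click 2 (0,5) count=0: revealed 6 new [(0,4) (0,5) (1,4) (1,5) (2,4) (2,5)] -> total=7
Click 3 (2,3) count=1: revealed 1 new [(2,3)] -> total=8
Click 4 (4,1) count=2: revealed 1 new [(4,1)] -> total=9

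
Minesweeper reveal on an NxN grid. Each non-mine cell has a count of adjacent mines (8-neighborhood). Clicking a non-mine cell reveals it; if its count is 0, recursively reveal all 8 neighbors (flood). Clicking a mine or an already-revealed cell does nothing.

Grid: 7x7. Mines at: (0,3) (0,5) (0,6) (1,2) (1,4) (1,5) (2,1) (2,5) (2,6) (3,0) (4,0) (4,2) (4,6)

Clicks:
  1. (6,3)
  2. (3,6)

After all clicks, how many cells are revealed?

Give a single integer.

Answer: 21

Derivation:
Click 1 (6,3) count=0: revealed 20 new [(3,3) (3,4) (3,5) (4,3) (4,4) (4,5) (5,0) (5,1) (5,2) (5,3) (5,4) (5,5) (5,6) (6,0) (6,1) (6,2) (6,3) (6,4) (6,5) (6,6)] -> total=20
Click 2 (3,6) count=3: revealed 1 new [(3,6)] -> total=21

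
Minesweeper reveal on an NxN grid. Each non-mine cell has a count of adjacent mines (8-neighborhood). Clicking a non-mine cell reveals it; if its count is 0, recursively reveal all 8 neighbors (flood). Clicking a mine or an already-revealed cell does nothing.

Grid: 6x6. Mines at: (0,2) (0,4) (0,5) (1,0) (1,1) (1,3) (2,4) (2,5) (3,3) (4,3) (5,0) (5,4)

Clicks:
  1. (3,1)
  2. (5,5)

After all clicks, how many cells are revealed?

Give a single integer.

Answer: 10

Derivation:
Click 1 (3,1) count=0: revealed 9 new [(2,0) (2,1) (2,2) (3,0) (3,1) (3,2) (4,0) (4,1) (4,2)] -> total=9
Click 2 (5,5) count=1: revealed 1 new [(5,5)] -> total=10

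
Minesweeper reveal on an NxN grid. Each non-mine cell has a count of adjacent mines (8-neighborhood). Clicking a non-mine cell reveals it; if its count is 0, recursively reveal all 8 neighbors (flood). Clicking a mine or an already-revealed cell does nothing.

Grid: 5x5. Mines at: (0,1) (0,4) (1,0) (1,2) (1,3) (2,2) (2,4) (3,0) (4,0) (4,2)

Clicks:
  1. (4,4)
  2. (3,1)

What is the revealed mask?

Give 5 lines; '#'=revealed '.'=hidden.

Answer: .....
.....
.....
.#.##
...##

Derivation:
Click 1 (4,4) count=0: revealed 4 new [(3,3) (3,4) (4,3) (4,4)] -> total=4
Click 2 (3,1) count=4: revealed 1 new [(3,1)] -> total=5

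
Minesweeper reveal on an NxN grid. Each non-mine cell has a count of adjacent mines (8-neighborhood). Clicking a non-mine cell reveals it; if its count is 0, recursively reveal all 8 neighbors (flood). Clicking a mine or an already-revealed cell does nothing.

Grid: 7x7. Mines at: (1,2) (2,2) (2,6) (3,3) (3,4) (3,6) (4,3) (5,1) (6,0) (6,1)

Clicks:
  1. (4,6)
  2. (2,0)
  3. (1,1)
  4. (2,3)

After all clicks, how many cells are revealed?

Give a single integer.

Answer: 12

Derivation:
Click 1 (4,6) count=1: revealed 1 new [(4,6)] -> total=1
Click 2 (2,0) count=0: revealed 10 new [(0,0) (0,1) (1,0) (1,1) (2,0) (2,1) (3,0) (3,1) (4,0) (4,1)] -> total=11
Click 3 (1,1) count=2: revealed 0 new [(none)] -> total=11
Click 4 (2,3) count=4: revealed 1 new [(2,3)] -> total=12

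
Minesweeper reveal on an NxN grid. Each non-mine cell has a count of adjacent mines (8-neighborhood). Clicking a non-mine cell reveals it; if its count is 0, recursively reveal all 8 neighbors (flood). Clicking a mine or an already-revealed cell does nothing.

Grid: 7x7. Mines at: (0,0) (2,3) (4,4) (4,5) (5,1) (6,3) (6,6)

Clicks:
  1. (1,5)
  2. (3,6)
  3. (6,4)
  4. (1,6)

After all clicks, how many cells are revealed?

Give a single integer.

Answer: 19

Derivation:
Click 1 (1,5) count=0: revealed 18 new [(0,1) (0,2) (0,3) (0,4) (0,5) (0,6) (1,1) (1,2) (1,3) (1,4) (1,5) (1,6) (2,4) (2,5) (2,6) (3,4) (3,5) (3,6)] -> total=18
Click 2 (3,6) count=1: revealed 0 new [(none)] -> total=18
Click 3 (6,4) count=1: revealed 1 new [(6,4)] -> total=19
Click 4 (1,6) count=0: revealed 0 new [(none)] -> total=19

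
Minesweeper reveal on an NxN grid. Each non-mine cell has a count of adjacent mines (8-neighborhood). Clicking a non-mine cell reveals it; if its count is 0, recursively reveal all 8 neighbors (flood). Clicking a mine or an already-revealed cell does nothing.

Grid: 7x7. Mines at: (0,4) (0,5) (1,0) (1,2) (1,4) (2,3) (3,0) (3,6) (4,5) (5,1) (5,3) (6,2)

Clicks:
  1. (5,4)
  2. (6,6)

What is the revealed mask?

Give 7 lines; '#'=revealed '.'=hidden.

Answer: .......
.......
.......
.......
.......
....###
....###

Derivation:
Click 1 (5,4) count=2: revealed 1 new [(5,4)] -> total=1
Click 2 (6,6) count=0: revealed 5 new [(5,5) (5,6) (6,4) (6,5) (6,6)] -> total=6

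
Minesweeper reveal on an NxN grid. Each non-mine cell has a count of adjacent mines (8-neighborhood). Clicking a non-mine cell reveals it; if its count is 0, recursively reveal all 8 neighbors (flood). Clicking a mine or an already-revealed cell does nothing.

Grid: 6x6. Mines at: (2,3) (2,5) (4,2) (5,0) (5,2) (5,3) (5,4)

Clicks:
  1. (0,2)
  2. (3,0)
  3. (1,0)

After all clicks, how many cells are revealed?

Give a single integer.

Click 1 (0,2) count=0: revealed 20 new [(0,0) (0,1) (0,2) (0,3) (0,4) (0,5) (1,0) (1,1) (1,2) (1,3) (1,4) (1,5) (2,0) (2,1) (2,2) (3,0) (3,1) (3,2) (4,0) (4,1)] -> total=20
Click 2 (3,0) count=0: revealed 0 new [(none)] -> total=20
Click 3 (1,0) count=0: revealed 0 new [(none)] -> total=20

Answer: 20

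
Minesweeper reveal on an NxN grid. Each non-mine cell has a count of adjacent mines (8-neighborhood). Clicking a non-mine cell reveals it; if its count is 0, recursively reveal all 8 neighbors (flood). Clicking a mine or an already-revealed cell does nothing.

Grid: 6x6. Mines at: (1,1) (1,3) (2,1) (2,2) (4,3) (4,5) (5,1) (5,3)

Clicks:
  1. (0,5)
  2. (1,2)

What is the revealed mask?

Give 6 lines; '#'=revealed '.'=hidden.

Click 1 (0,5) count=0: revealed 8 new [(0,4) (0,5) (1,4) (1,5) (2,4) (2,5) (3,4) (3,5)] -> total=8
Click 2 (1,2) count=4: revealed 1 new [(1,2)] -> total=9

Answer: ....##
..#.##
....##
....##
......
......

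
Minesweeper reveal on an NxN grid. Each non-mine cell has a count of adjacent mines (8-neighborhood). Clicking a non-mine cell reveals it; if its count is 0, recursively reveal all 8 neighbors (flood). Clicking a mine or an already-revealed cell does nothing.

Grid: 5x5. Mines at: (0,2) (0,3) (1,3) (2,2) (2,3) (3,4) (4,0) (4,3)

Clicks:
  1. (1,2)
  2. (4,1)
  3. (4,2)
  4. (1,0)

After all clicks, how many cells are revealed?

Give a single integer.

Click 1 (1,2) count=5: revealed 1 new [(1,2)] -> total=1
Click 2 (4,1) count=1: revealed 1 new [(4,1)] -> total=2
Click 3 (4,2) count=1: revealed 1 new [(4,2)] -> total=3
Click 4 (1,0) count=0: revealed 8 new [(0,0) (0,1) (1,0) (1,1) (2,0) (2,1) (3,0) (3,1)] -> total=11

Answer: 11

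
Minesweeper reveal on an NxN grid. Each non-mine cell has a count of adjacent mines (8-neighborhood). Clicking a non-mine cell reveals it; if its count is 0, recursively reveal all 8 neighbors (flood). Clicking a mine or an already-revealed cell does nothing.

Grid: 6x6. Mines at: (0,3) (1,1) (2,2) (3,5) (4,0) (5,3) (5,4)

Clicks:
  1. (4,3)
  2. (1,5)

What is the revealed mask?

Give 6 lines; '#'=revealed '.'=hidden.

Click 1 (4,3) count=2: revealed 1 new [(4,3)] -> total=1
Click 2 (1,5) count=0: revealed 6 new [(0,4) (0,5) (1,4) (1,5) (2,4) (2,5)] -> total=7

Answer: ....##
....##
....##
......
...#..
......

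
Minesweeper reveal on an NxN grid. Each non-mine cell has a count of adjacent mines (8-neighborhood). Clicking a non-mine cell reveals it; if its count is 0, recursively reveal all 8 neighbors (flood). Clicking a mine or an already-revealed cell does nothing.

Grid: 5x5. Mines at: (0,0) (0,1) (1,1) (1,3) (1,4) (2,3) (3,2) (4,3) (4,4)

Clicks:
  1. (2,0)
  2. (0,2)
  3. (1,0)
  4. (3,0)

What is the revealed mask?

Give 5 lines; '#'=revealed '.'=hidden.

Answer: ..#..
#....
##...
##...
##...

Derivation:
Click 1 (2,0) count=1: revealed 1 new [(2,0)] -> total=1
Click 2 (0,2) count=3: revealed 1 new [(0,2)] -> total=2
Click 3 (1,0) count=3: revealed 1 new [(1,0)] -> total=3
Click 4 (3,0) count=0: revealed 5 new [(2,1) (3,0) (3,1) (4,0) (4,1)] -> total=8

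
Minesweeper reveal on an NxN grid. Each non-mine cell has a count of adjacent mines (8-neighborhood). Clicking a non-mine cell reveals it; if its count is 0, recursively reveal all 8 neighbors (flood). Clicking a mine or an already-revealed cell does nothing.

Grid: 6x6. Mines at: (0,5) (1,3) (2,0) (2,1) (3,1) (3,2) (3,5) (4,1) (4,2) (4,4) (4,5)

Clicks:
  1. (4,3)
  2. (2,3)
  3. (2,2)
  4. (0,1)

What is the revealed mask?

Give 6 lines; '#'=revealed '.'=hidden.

Click 1 (4,3) count=3: revealed 1 new [(4,3)] -> total=1
Click 2 (2,3) count=2: revealed 1 new [(2,3)] -> total=2
Click 3 (2,2) count=4: revealed 1 new [(2,2)] -> total=3
Click 4 (0,1) count=0: revealed 6 new [(0,0) (0,1) (0,2) (1,0) (1,1) (1,2)] -> total=9

Answer: ###...
###...
..##..
......
...#..
......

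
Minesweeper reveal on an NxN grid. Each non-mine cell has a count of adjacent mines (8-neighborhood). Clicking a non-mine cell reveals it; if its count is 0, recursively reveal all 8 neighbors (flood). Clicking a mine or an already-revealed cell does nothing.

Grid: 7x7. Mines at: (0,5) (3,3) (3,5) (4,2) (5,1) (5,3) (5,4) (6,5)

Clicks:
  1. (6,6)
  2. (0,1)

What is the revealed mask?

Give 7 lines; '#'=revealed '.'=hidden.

Click 1 (6,6) count=1: revealed 1 new [(6,6)] -> total=1
Click 2 (0,1) count=0: revealed 20 new [(0,0) (0,1) (0,2) (0,3) (0,4) (1,0) (1,1) (1,2) (1,3) (1,4) (2,0) (2,1) (2,2) (2,3) (2,4) (3,0) (3,1) (3,2) (4,0) (4,1)] -> total=21

Answer: #####..
#####..
#####..
###....
##.....
.......
......#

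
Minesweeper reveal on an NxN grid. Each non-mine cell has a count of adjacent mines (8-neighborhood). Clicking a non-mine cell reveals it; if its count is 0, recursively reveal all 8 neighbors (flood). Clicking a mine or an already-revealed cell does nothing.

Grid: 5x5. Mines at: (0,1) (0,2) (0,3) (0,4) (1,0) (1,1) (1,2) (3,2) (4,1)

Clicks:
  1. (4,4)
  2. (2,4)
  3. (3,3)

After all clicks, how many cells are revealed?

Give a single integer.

Click 1 (4,4) count=0: revealed 8 new [(1,3) (1,4) (2,3) (2,4) (3,3) (3,4) (4,3) (4,4)] -> total=8
Click 2 (2,4) count=0: revealed 0 new [(none)] -> total=8
Click 3 (3,3) count=1: revealed 0 new [(none)] -> total=8

Answer: 8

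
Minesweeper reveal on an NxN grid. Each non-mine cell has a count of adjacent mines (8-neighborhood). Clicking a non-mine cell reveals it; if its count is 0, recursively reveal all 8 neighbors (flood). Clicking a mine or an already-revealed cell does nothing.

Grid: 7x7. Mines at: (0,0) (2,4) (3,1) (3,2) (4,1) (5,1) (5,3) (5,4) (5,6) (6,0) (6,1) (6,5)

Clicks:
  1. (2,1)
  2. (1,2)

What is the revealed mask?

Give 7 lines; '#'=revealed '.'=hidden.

Answer: .######
.######
.###.##
.....##
.....##
.......
.......

Derivation:
Click 1 (2,1) count=2: revealed 1 new [(2,1)] -> total=1
Click 2 (1,2) count=0: revealed 20 new [(0,1) (0,2) (0,3) (0,4) (0,5) (0,6) (1,1) (1,2) (1,3) (1,4) (1,5) (1,6) (2,2) (2,3) (2,5) (2,6) (3,5) (3,6) (4,5) (4,6)] -> total=21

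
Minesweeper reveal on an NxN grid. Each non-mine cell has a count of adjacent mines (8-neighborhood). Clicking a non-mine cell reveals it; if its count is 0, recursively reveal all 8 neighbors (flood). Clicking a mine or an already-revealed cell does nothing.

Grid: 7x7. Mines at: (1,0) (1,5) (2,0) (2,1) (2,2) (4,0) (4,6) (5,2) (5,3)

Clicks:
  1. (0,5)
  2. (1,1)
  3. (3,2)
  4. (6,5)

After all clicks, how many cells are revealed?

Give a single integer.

Answer: 9

Derivation:
Click 1 (0,5) count=1: revealed 1 new [(0,5)] -> total=1
Click 2 (1,1) count=4: revealed 1 new [(1,1)] -> total=2
Click 3 (3,2) count=2: revealed 1 new [(3,2)] -> total=3
Click 4 (6,5) count=0: revealed 6 new [(5,4) (5,5) (5,6) (6,4) (6,5) (6,6)] -> total=9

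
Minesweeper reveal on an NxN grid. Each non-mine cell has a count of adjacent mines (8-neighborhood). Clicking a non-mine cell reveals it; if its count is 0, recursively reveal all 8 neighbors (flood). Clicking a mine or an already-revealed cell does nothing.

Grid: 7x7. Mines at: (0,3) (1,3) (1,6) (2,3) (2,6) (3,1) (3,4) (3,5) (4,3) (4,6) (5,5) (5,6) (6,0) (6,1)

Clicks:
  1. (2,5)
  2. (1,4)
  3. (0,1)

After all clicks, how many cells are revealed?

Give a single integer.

Click 1 (2,5) count=4: revealed 1 new [(2,5)] -> total=1
Click 2 (1,4) count=3: revealed 1 new [(1,4)] -> total=2
Click 3 (0,1) count=0: revealed 9 new [(0,0) (0,1) (0,2) (1,0) (1,1) (1,2) (2,0) (2,1) (2,2)] -> total=11

Answer: 11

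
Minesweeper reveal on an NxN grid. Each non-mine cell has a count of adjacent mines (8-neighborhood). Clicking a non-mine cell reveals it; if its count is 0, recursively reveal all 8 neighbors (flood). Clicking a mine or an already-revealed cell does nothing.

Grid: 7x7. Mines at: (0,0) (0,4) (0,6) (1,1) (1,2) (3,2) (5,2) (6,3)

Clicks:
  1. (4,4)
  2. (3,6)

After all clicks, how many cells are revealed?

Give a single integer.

Answer: 23

Derivation:
Click 1 (4,4) count=0: revealed 23 new [(1,3) (1,4) (1,5) (1,6) (2,3) (2,4) (2,5) (2,6) (3,3) (3,4) (3,5) (3,6) (4,3) (4,4) (4,5) (4,6) (5,3) (5,4) (5,5) (5,6) (6,4) (6,5) (6,6)] -> total=23
Click 2 (3,6) count=0: revealed 0 new [(none)] -> total=23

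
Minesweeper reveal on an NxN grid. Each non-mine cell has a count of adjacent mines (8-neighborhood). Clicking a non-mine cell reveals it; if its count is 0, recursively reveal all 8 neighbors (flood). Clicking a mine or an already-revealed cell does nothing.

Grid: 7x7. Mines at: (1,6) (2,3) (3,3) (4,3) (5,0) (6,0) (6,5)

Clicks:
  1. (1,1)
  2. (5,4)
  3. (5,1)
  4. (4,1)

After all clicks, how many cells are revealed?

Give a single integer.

Answer: 23

Derivation:
Click 1 (1,1) count=0: revealed 21 new [(0,0) (0,1) (0,2) (0,3) (0,4) (0,5) (1,0) (1,1) (1,2) (1,3) (1,4) (1,5) (2,0) (2,1) (2,2) (3,0) (3,1) (3,2) (4,0) (4,1) (4,2)] -> total=21
Click 2 (5,4) count=2: revealed 1 new [(5,4)] -> total=22
Click 3 (5,1) count=2: revealed 1 new [(5,1)] -> total=23
Click 4 (4,1) count=1: revealed 0 new [(none)] -> total=23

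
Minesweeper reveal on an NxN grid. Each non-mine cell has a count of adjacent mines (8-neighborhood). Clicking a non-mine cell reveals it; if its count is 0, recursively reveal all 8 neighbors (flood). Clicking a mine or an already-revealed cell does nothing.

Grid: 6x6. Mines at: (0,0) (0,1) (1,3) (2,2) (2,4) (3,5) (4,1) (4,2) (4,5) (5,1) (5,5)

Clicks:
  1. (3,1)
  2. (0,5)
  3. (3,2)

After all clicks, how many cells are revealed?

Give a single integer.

Answer: 6

Derivation:
Click 1 (3,1) count=3: revealed 1 new [(3,1)] -> total=1
Click 2 (0,5) count=0: revealed 4 new [(0,4) (0,5) (1,4) (1,5)] -> total=5
Click 3 (3,2) count=3: revealed 1 new [(3,2)] -> total=6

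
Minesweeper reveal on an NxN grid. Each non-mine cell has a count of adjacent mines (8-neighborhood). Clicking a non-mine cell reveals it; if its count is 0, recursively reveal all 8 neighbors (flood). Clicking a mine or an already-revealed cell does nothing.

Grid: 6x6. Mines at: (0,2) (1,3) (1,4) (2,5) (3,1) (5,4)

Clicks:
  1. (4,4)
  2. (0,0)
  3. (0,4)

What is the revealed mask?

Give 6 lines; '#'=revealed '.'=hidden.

Answer: ##..#.
##....
##....
......
....#.
......

Derivation:
Click 1 (4,4) count=1: revealed 1 new [(4,4)] -> total=1
Click 2 (0,0) count=0: revealed 6 new [(0,0) (0,1) (1,0) (1,1) (2,0) (2,1)] -> total=7
Click 3 (0,4) count=2: revealed 1 new [(0,4)] -> total=8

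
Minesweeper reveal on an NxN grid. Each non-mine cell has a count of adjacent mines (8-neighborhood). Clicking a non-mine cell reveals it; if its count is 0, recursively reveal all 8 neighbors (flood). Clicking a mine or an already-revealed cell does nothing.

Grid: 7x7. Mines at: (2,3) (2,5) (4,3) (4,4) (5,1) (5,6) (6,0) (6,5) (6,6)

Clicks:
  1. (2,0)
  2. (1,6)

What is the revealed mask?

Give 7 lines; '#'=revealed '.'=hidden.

Answer: #######
#######
###....
###....
###....
.......
.......

Derivation:
Click 1 (2,0) count=0: revealed 23 new [(0,0) (0,1) (0,2) (0,3) (0,4) (0,5) (0,6) (1,0) (1,1) (1,2) (1,3) (1,4) (1,5) (1,6) (2,0) (2,1) (2,2) (3,0) (3,1) (3,2) (4,0) (4,1) (4,2)] -> total=23
Click 2 (1,6) count=1: revealed 0 new [(none)] -> total=23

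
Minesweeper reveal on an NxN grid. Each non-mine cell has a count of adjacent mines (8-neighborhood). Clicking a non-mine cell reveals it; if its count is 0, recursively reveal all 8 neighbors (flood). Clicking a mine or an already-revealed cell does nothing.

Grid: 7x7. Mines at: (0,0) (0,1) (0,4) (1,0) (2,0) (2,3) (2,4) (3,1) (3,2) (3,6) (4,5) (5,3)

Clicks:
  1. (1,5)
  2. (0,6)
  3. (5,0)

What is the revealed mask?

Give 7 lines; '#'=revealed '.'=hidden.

Answer: .....##
.....##
.....##
.......
###....
###....
###....

Derivation:
Click 1 (1,5) count=2: revealed 1 new [(1,5)] -> total=1
Click 2 (0,6) count=0: revealed 5 new [(0,5) (0,6) (1,6) (2,5) (2,6)] -> total=6
Click 3 (5,0) count=0: revealed 9 new [(4,0) (4,1) (4,2) (5,0) (5,1) (5,2) (6,0) (6,1) (6,2)] -> total=15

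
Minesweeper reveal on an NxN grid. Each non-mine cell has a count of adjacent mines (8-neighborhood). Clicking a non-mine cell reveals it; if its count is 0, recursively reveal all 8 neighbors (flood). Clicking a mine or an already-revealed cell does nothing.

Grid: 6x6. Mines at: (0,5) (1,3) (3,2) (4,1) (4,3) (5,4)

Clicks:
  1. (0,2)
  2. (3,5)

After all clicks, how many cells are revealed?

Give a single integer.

Answer: 9

Derivation:
Click 1 (0,2) count=1: revealed 1 new [(0,2)] -> total=1
Click 2 (3,5) count=0: revealed 8 new [(1,4) (1,5) (2,4) (2,5) (3,4) (3,5) (4,4) (4,5)] -> total=9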